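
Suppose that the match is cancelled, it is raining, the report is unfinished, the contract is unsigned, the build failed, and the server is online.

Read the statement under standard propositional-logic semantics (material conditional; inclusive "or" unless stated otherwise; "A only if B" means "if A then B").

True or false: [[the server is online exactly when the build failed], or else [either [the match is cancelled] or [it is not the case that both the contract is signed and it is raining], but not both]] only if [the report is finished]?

Let V = "the server is online" (T), H = "the build passed" (F), K = "the match is cancelled" (T), U = "the contract is signed" (F), S = "it is raining" (T), P = "the report is finished" (F).
This is ((V ↔ ¬H) ∨ (K ⊕ (U ↑ S))) → P.

¬H = ¬F = T
V ↔ ¬H = T ↔ T = T
U ↑ S = F ↑ T = T
K ⊕ (U ↑ S) = T ⊕ T = F
(V ↔ ¬H) ∨ (K ⊕ (U ↑ S)) = T ∨ F = T
((V ↔ ¬H) ∨ (K ⊕ (U ↑ S))) → P = T → F = F

The statement is false.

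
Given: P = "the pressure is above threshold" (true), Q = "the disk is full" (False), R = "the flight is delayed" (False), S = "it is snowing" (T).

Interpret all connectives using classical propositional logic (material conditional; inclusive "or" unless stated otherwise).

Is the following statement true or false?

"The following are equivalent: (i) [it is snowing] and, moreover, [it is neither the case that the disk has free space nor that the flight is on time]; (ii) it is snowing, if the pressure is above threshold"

In symbols: (S ∧ (¬Q ↓ ¬R)) ↔ (P → S)

¬Q = ¬F = T
¬R = ¬F = T
¬Q ↓ ¬R = T ↓ T = F
S ∧ (¬Q ↓ ¬R) = T ∧ F = F
P → S = T → T = T
(S ∧ (¬Q ↓ ¬R)) ↔ (P → S) = F ↔ T = F

False.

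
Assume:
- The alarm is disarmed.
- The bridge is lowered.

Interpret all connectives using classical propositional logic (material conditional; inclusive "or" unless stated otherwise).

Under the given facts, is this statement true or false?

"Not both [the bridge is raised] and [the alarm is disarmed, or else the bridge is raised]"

Let P = "the bridge is raised" (F), U = "the alarm is armed" (F).
Parsed as P ↑ (¬U ∨ P)

¬U = ¬F = T
¬U ∨ P = T ∨ F = T
P ↑ (¬U ∨ P) = F ↑ T = T

true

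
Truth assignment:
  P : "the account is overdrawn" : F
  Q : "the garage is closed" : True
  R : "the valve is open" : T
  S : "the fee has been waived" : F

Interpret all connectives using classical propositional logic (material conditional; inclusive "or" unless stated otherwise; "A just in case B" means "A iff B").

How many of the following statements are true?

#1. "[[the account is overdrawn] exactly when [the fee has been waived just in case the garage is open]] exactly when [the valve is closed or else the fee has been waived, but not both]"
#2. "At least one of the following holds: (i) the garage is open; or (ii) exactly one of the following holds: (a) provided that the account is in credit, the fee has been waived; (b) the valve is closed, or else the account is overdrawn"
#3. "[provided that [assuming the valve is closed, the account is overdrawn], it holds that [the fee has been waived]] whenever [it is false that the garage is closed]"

2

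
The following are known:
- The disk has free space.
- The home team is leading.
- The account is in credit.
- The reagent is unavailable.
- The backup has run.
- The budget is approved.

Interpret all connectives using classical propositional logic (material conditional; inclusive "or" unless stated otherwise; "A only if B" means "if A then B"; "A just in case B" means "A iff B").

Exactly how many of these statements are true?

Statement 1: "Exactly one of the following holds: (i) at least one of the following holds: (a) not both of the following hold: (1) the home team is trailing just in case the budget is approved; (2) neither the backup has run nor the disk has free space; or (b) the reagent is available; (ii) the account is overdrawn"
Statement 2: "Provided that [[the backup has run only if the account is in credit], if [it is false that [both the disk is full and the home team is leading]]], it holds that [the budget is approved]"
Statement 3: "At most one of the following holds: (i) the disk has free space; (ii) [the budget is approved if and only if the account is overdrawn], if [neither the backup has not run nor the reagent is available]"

3

Let V = "the home team is leading" (T), H = "the budget is approved" (T), G = "the backup has run" (T), Q = "the disk is full" (F), M = "the reagent is available" (F), L = "the account is overdrawn" (F).

Statement 1: This is (((¬V ↔ H) ↑ (G ↓ ¬Q)) ∨ M) ⊕ L.

¬V = ¬T = F
¬V ↔ H = F ↔ T = F
¬Q = ¬F = T
G ↓ ¬Q = T ↓ T = F
(¬V ↔ H) ↑ (G ↓ ¬Q) = F ↑ F = T
((¬V ↔ H) ↑ (G ↓ ¬Q)) ∨ M = T ∨ F = T
(((¬V ↔ H) ↑ (G ↓ ¬Q)) ∨ M) ⊕ L = T ⊕ F = T
So Statement 1 is true.

Statement 2: Parsed as (¬(Q ∧ V) → (G → ¬L)) → H

Q ∧ V = F ∧ T = F
¬(Q ∧ V) = ¬F = T
¬L = ¬F = T
G → ¬L = T → T = T
¬(Q ∧ V) → (G → ¬L) = T → T = T
(¬(Q ∧ V) → (G → ¬L)) → H = T → T = T
Thus Statement 2 is true.

Statement 3: Parsed as ¬Q ↑ ((¬G ↓ M) → (H ↔ L))

¬Q = ¬F = T
¬G = ¬T = F
¬G ↓ M = F ↓ F = T
H ↔ L = T ↔ F = F
(¬G ↓ M) → (H ↔ L) = T → F = F
¬Q ↑ ((¬G ↓ M) → (H ↔ L)) = T ↑ F = T
So Statement 3 is true.

Count: 3.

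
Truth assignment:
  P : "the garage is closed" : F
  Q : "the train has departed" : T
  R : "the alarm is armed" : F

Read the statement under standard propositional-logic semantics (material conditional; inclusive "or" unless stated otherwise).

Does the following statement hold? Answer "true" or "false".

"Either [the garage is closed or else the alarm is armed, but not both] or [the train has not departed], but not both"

false

Formalization: (P xor R) xor not Q

P xor R = False xor False = False
not Q = not True = False
(P xor R) xor not Q = False xor False = False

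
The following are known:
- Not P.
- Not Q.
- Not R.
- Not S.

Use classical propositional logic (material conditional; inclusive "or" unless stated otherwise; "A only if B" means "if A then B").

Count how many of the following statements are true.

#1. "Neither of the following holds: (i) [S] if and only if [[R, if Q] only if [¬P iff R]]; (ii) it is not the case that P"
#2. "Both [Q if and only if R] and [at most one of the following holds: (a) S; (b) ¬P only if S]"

1

#1: Parsed as (S iff ((Q -> R) -> (not P iff R))) nor not P

Q -> R = False -> False = True
not P = not False = True
not P iff R = True iff False = False
(Q -> R) -> (not P iff R) = True -> False = False
S iff ((Q -> R) -> (not P iff R)) = False iff False = True
not P = not False = True
(S iff ((Q -> R) -> (not P iff R))) nor not P = True nor True = False
Hence #1 is false.

#2: This is (Q iff R) and (S nand (not P -> S)).

Q iff R = False iff False = True
not P = not False = True
not P -> S = True -> False = False
S nand (not P -> S) = False nand False = True
(Q iff R) and (S nand (not P -> S)) = True and True = True
So #2 is true.

1 of the 2 statements is true.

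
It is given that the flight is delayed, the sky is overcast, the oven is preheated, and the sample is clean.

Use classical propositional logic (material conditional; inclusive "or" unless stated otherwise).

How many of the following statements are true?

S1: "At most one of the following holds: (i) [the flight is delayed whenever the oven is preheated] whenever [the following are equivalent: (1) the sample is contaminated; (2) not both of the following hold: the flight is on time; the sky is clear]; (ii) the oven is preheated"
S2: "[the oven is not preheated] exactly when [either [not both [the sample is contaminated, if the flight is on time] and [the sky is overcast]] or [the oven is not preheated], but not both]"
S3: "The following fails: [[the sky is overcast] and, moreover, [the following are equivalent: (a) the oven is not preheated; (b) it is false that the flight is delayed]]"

1

Let N = "the sample is contaminated" (F), H = "the flight is delayed" (T), G = "the sky is overcast" (T), R = "the oven is preheated" (T).

S1: This is ((N ↔ (¬H ↑ ¬G)) → (R → H)) ↑ R.

¬H = ¬T = F
¬G = ¬T = F
¬H ↑ ¬G = F ↑ F = T
N ↔ (¬H ↑ ¬G) = F ↔ T = F
R → H = T → T = T
(N ↔ (¬H ↑ ¬G)) → (R → H) = F → T = T
((N ↔ (¬H ↑ ¬G)) → (R → H)) ↑ R = T ↑ T = F
So S1 is false.

S2: In symbols: ¬R ↔ (((¬H → N) ↑ G) ⊕ ¬R)

¬R = ¬T = F
¬H = ¬T = F
¬H → N = F → F = T
(¬H → N) ↑ G = T ↑ T = F
¬R = ¬T = F
((¬H → N) ↑ G) ⊕ ¬R = F ⊕ F = F
¬R ↔ (((¬H → N) ↑ G) ⊕ ¬R) = F ↔ F = T
So S2 is true.

S3: This is ¬(G ∧ (¬R ↔ ¬H)).

¬R = ¬T = F
¬H = ¬T = F
¬R ↔ ¬H = F ↔ F = T
G ∧ (¬R ↔ ¬H) = T ∧ T = T
¬(G ∧ (¬R ↔ ¬H)) = ¬T = F
Hence S3 is false.

Count: 1.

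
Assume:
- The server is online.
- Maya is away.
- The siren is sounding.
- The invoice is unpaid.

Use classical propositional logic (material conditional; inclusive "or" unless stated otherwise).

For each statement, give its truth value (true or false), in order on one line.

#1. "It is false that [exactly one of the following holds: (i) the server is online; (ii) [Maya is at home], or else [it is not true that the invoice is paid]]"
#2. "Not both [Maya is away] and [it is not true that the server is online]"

#1 True / #2 True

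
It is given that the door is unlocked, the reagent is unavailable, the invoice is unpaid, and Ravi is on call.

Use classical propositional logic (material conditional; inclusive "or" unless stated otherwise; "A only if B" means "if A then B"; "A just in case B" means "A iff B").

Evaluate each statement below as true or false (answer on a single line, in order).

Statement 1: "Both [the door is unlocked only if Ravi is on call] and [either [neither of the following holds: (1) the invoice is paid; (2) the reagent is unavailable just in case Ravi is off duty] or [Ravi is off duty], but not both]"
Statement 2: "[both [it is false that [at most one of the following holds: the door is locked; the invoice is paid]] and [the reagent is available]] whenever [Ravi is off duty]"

Statement 1 T / Statement 2 T

Let P = "the door is locked" (F), S = "Ravi is on call" (T), R = "the invoice is paid" (F), Q = "the reagent is available" (F).

Statement 1: In symbols: (~P -> S) & ((R nor (~Q <-> ~S)) xor ~S)

~P = ~F = T
~P -> S = T -> T = T
~Q = ~F = T
~S = ~T = F
~Q <-> ~S = T <-> F = F
R nor (~Q <-> ~S) = F nor F = T
~S = ~T = F
(R nor (~Q <-> ~S)) xor ~S = T xor F = T
(~P -> S) & ((R nor (~Q <-> ~S)) xor ~S) = T & T = T
So Statement 1 is true.

Statement 2: Formalization: ~S -> (~(P nand R) & Q)

~S = ~T = F
P nand R = F nand F = T
~(P nand R) = ~T = F
~(P nand R) & Q = F & F = F
~S -> (~(P nand R) & Q) = F -> F = T
Thus Statement 2 is true.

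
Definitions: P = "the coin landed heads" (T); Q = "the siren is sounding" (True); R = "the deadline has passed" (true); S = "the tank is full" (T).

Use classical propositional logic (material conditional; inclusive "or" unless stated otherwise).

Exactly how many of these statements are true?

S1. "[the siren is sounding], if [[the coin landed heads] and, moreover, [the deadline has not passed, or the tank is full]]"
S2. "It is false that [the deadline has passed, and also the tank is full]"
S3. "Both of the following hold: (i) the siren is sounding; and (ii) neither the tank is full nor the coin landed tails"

1

S1: In symbols: (P and (not R or S)) -> Q

not R = not True = False
not R or S = False or True = True
P and (not R or S) = True and True = True
(P and (not R or S)) -> Q = True -> True = True
Thus S1 is true.

S2: Parsed as not (R and S)

R and S = True and True = True
not (R and S) = not True = False
Thus S2 is false.

S3: Formalization: Q and (S nor not P)

not P = not True = False
S nor not P = True nor False = False
Q and (S nor not P) = True and False = False
Thus S3 is false.

True statements: 1 (S1).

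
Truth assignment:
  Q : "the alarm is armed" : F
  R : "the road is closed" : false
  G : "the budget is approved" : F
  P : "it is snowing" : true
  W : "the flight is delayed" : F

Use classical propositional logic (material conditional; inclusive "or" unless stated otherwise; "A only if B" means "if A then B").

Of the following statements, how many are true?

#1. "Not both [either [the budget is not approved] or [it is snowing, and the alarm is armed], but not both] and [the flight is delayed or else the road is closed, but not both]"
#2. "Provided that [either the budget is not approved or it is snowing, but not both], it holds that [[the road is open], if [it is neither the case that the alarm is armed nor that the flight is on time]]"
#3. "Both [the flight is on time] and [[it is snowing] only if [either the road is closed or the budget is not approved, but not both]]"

3

#1: Parsed as (¬G ⊕ (P ∧ Q)) ↑ (W ⊕ R)

¬G = ¬F = T
P ∧ Q = T ∧ F = F
¬G ⊕ (P ∧ Q) = T ⊕ F = T
W ⊕ R = F ⊕ F = F
(¬G ⊕ (P ∧ Q)) ↑ (W ⊕ R) = T ↑ F = T
Hence #1 is true.

#2: Formalization: (¬G ⊕ P) → ((Q ↓ ¬W) → ¬R)

¬G = ¬F = T
¬G ⊕ P = T ⊕ T = F
¬W = ¬F = T
Q ↓ ¬W = F ↓ T = F
¬R = ¬F = T
(Q ↓ ¬W) → ¬R = F → T = T
(¬G ⊕ P) → ((Q ↓ ¬W) → ¬R) = F → T = T
Hence #2 is true.

#3: This is ¬W ∧ (P → (R ⊕ ¬G)).

¬W = ¬F = T
¬G = ¬F = T
R ⊕ ¬G = F ⊕ T = T
P → (R ⊕ ¬G) = T → T = T
¬W ∧ (P → (R ⊕ ¬G)) = T ∧ T = T
Hence #3 is true.

True statements: 3 (#1, #2, #3).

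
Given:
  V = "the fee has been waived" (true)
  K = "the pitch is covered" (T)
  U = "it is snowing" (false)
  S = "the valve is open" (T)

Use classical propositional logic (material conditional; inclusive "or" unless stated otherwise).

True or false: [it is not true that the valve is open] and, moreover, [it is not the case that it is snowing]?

In symbols: not S and not U

not S = not True = False
not U = not False = True
not S and not U = False and True = False

The statement is false.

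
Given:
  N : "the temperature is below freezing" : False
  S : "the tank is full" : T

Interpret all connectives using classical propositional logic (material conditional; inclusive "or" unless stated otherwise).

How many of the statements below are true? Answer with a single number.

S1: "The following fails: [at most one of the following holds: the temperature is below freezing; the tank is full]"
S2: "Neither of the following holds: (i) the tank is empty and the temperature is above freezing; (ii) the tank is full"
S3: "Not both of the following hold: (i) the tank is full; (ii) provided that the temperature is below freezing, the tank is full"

S1: Parsed as not (N nand S)

N nand S = False nand True = True
not (N nand S) = not True = False
Thus S1 is false.

S2: In symbols: (not S and not N) nor S

not S = not True = False
not N = not False = True
not S and not N = False and True = False
(not S and not N) nor S = False nor True = False
So S2 is false.

S3: In symbols: S nand (N -> S)

N -> S = False -> True = True
S nand (N -> S) = True nand True = False
So S3 is false.

Count: 0.

0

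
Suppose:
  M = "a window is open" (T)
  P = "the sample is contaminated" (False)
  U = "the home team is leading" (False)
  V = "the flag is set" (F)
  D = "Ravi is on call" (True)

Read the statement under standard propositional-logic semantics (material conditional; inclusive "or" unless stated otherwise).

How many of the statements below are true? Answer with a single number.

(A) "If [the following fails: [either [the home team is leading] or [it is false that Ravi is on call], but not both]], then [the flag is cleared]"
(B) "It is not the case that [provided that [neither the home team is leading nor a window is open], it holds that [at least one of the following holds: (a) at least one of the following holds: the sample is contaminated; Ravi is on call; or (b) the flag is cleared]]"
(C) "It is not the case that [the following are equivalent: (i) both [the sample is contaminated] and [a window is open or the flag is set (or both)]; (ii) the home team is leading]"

1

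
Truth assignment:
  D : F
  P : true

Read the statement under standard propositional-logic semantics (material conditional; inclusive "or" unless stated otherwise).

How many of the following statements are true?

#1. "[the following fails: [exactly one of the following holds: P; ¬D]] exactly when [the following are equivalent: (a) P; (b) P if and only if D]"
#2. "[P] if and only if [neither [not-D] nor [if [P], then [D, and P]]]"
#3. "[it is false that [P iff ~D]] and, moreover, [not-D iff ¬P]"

#1: Parsed as ¬(P ⊕ ¬D) ↔ (P ↔ (P ↔ D))

¬D = ¬F = T
P ⊕ ¬D = T ⊕ T = F
¬(P ⊕ ¬D) = ¬F = T
P ↔ D = T ↔ F = F
P ↔ (P ↔ D) = T ↔ F = F
¬(P ⊕ ¬D) ↔ (P ↔ (P ↔ D)) = T ↔ F = F
So #1 is false.

#2: This is P ↔ (¬D ↓ (P → (D ∧ P))).

¬D = ¬F = T
D ∧ P = F ∧ T = F
P → (D ∧ P) = T → F = F
¬D ↓ (P → (D ∧ P)) = T ↓ F = F
P ↔ (¬D ↓ (P → (D ∧ P))) = T ↔ F = F
Thus #2 is false.

#3: This is ¬(P ↔ ¬D) ∧ (¬D ↔ ¬P).

¬D = ¬F = T
P ↔ ¬D = T ↔ T = T
¬(P ↔ ¬D) = ¬T = F
¬D = ¬F = T
¬P = ¬T = F
¬D ↔ ¬P = T ↔ F = F
¬(P ↔ ¬D) ∧ (¬D ↔ ¬P) = F ∧ F = F
Thus #3 is false.

True statements: 0 (none).

0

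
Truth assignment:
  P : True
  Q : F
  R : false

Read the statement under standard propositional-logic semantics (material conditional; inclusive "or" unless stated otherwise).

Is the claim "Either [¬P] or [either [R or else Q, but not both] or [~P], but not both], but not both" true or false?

This is ~P xor ((R xor Q) xor ~P).

~P = ~T = F
R xor Q = F xor F = F
~P = ~T = F
(R xor Q) xor ~P = F xor F = F
~P xor ((R xor Q) xor ~P) = F xor F = F

The statement is false.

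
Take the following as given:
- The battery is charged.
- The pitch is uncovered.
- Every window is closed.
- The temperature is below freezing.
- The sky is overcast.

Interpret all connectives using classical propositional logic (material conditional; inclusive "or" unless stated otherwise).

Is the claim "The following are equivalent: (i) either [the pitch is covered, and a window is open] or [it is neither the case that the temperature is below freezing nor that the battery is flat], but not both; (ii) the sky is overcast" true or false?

The statement is false.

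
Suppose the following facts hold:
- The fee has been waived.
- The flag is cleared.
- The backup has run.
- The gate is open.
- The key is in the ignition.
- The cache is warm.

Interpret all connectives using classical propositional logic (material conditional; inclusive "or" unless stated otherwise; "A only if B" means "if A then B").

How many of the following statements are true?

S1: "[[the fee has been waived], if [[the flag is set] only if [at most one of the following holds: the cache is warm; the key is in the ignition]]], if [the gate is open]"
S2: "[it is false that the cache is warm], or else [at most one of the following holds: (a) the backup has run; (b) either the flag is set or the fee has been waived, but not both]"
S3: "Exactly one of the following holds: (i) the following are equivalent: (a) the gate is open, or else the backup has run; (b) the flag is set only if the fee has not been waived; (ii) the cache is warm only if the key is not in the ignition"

Let S = "the gate is open" (T), Q = "the flag is set" (F), V = "the cache is warm" (T), U = "the key is in the ignition" (T), P = "the fee has been waived" (T), R = "the backup has run" (T).

S1: In symbols: S → ((Q → (V ↑ U)) → P)

V ↑ U = T ↑ T = F
Q → (V ↑ U) = F → F = T
(Q → (V ↑ U)) → P = T → T = T
S → ((Q → (V ↑ U)) → P) = T → T = T
Thus S1 is true.

S2: Parsed as ¬V ∨ (R ↑ (Q ⊕ P))

¬V = ¬T = F
Q ⊕ P = F ⊕ T = T
R ↑ (Q ⊕ P) = T ↑ T = F
¬V ∨ (R ↑ (Q ⊕ P)) = F ∨ F = F
Thus S2 is false.

S3: This is ((S ∨ R) ↔ (Q → ¬P)) ⊕ (V → ¬U).

S ∨ R = T ∨ T = T
¬P = ¬T = F
Q → ¬P = F → F = T
(S ∨ R) ↔ (Q → ¬P) = T ↔ T = T
¬U = ¬T = F
V → ¬U = T → F = F
((S ∨ R) ↔ (Q → ¬P)) ⊕ (V → ¬U) = T ⊕ F = T
So S3 is true.

True statements: 2 (S1, S3).

2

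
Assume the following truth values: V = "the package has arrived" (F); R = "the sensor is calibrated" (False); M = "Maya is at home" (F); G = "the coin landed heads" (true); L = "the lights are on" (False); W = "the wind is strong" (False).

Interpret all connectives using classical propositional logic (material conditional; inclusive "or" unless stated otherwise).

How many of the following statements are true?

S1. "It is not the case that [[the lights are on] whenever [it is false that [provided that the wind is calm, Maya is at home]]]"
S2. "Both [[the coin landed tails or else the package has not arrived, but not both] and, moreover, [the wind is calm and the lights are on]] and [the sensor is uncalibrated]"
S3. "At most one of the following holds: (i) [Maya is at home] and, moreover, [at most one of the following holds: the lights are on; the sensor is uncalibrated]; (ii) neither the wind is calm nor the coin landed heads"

2

S1: This is ¬(¬(¬W → M) → L).

¬W = ¬F = T
¬W → M = T → F = F
¬(¬W → M) = ¬F = T
¬(¬W → M) → L = T → F = F
¬(¬(¬W → M) → L) = ¬F = T
Hence S1 is true.

S2: Formalization: ((¬G ⊕ ¬V) ∧ (¬W ∧ L)) ∧ ¬R

¬G = ¬T = F
¬V = ¬F = T
¬G ⊕ ¬V = F ⊕ T = T
¬W = ¬F = T
¬W ∧ L = T ∧ F = F
(¬G ⊕ ¬V) ∧ (¬W ∧ L) = T ∧ F = F
¬R = ¬F = T
((¬G ⊕ ¬V) ∧ (¬W ∧ L)) ∧ ¬R = F ∧ T = F
Hence S2 is false.

S3: In symbols: (M ∧ (L ↑ ¬R)) ↑ (¬W ↓ G)

¬R = ¬F = T
L ↑ ¬R = F ↑ T = T
M ∧ (L ↑ ¬R) = F ∧ T = F
¬W = ¬F = T
¬W ↓ G = T ↓ T = F
(M ∧ (L ↑ ¬R)) ↑ (¬W ↓ G) = F ↑ F = T
Hence S3 is true.

2 of the 3 statements are true.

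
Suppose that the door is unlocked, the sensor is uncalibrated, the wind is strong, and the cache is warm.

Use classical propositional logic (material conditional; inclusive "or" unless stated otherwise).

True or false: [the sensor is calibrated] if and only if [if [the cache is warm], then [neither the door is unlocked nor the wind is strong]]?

Let Q = "the sensor is calibrated" (F), U = "the cache is warm" (T), L = "the door is locked" (F), R = "the wind is strong" (T).
In symbols: Q <-> (U -> (~L nor R))

~L = ~F = T
~L nor R = T nor T = F
U -> (~L nor R) = T -> F = F
Q <-> (U -> (~L nor R)) = F <-> F = T

True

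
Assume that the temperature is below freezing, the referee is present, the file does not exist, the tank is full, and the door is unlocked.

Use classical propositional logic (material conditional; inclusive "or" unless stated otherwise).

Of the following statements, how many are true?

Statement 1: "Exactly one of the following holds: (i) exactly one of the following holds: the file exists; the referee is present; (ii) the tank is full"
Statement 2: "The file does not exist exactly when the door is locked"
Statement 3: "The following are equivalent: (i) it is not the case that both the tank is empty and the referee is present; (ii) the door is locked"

Let P = "the file exists" (F), W = "the referee is present" (T), N = "the tank is full" (T), G = "the door is locked" (F).

Statement 1: This is (P xor W) xor N.

P xor W = F xor T = T
(P xor W) xor N = T xor T = F
Thus Statement 1 is false.

Statement 2: This is ~P <-> G.

~P = ~F = T
~P <-> G = T <-> F = F
So Statement 2 is false.

Statement 3: Formalization: (~N nand W) <-> G

~N = ~T = F
~N nand W = F nand T = T
(~N nand W) <-> G = T <-> F = F
Hence Statement 3 is false.

True statements: 0 (none).

0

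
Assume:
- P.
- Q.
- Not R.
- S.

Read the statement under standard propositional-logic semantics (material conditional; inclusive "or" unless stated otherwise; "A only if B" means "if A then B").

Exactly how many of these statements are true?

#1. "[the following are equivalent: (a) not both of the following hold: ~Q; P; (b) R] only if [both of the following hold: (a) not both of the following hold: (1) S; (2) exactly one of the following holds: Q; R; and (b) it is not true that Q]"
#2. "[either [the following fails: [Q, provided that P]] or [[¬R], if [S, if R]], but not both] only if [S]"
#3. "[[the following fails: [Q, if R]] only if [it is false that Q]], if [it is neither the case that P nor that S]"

#1: Formalization: ((~Q nand P) <-> R) -> ((S nand (Q xor R)) & ~Q)

~Q = ~T = F
~Q nand P = F nand T = T
(~Q nand P) <-> R = T <-> F = F
Q xor R = T xor F = T
S nand (Q xor R) = T nand T = F
~Q = ~T = F
(S nand (Q xor R)) & ~Q = F & F = F
((~Q nand P) <-> R) -> ((S nand (Q xor R)) & ~Q) = F -> F = T
Hence #1 is true.

#2: Formalization: (~(P -> Q) xor ((R -> S) -> ~R)) -> S

P -> Q = T -> T = T
~(P -> Q) = ~T = F
R -> S = F -> T = T
~R = ~F = T
(R -> S) -> ~R = T -> T = T
~(P -> Q) xor ((R -> S) -> ~R) = F xor T = T
(~(P -> Q) xor ((R -> S) -> ~R)) -> S = T -> T = T
Hence #2 is true.

#3: This is (P nor S) -> (~(R -> Q) -> ~Q).

P nor S = T nor T = F
R -> Q = F -> T = T
~(R -> Q) = ~T = F
~Q = ~T = F
~(R -> Q) -> ~Q = F -> F = T
(P nor S) -> (~(R -> Q) -> ~Q) = F -> T = T
Hence #3 is true.

3 of the 3 statements are true (#1, #2, #3).

3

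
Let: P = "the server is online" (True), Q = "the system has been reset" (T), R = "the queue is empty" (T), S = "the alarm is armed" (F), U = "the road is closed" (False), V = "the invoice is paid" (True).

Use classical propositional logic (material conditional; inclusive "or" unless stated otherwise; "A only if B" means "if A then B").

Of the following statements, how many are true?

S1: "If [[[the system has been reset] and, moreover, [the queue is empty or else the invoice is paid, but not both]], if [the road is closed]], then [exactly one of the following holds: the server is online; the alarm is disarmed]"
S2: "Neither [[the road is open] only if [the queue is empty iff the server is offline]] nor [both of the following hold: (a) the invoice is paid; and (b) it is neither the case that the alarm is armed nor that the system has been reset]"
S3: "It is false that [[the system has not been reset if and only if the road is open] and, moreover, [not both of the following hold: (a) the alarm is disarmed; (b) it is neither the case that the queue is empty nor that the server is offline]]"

S1: Formalization: (U -> (Q and (R xor V))) -> (P xor not S)

R xor V = True xor True = False
Q and (R xor V) = True and False = False
U -> (Q and (R xor V)) = False -> False = True
not S = not False = True
P xor not S = True xor True = False
(U -> (Q and (R xor V))) -> (P xor not S) = True -> False = False
So S1 is false.

S2: This is (not U -> (R iff not P)) nor (V and (S nor Q)).

not U = not False = True
not P = not True = False
R iff not P = True iff False = False
not U -> (R iff not P) = True -> False = False
S nor Q = False nor True = False
V and (S nor Q) = True and False = False
(not U -> (R iff not P)) nor (V and (S nor Q)) = False nor False = True
So S2 is true.

S3: Formalization: not ((not Q iff not U) and (not S nand (R nor not P)))

not Q = not True = False
not U = not False = True
not Q iff not U = False iff True = False
not S = not False = True
not P = not True = False
R nor not P = True nor False = False
not S nand (R nor not P) = True nand False = True
(not Q iff not U) and (not S nand (R nor not P)) = False and True = False
not ((not Q iff not U) and (not S nand (R nor not P))) = not False = True
Thus S3 is true.

Count: 2.

2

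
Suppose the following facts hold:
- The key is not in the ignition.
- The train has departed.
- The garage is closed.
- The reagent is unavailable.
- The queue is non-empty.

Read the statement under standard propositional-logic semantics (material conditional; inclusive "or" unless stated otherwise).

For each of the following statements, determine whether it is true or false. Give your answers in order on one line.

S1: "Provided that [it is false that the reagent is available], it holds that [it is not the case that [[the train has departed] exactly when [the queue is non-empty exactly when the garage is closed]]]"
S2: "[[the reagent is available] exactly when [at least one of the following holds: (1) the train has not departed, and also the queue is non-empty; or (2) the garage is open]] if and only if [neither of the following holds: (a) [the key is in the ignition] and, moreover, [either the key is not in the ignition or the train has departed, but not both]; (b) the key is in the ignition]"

S1 false; S2 true

Let N = "the reagent is available" (F), D = "the train has departed" (T), K = "the queue is empty" (F), S = "the garage is closed" (T), V = "the key is in the ignition" (F).

S1: This is ~N -> ~(D <-> (~K <-> S)).

~N = ~F = T
~K = ~F = T
~K <-> S = T <-> T = T
D <-> (~K <-> S) = T <-> T = T
~(D <-> (~K <-> S)) = ~T = F
~N -> ~(D <-> (~K <-> S)) = T -> F = F
Thus S1 is false.

S2: In symbols: (N <-> ((~D & ~K) | ~S)) <-> ((V & (~V xor D)) nor V)

~D = ~T = F
~K = ~F = T
~D & ~K = F & T = F
~S = ~T = F
(~D & ~K) | ~S = F | F = F
N <-> ((~D & ~K) | ~S) = F <-> F = T
~V = ~F = T
~V xor D = T xor T = F
V & (~V xor D) = F & F = F
(V & (~V xor D)) nor V = F nor F = T
(N <-> ((~D & ~K) | ~S)) <-> ((V & (~V xor D)) nor V) = T <-> T = T
Thus S2 is true.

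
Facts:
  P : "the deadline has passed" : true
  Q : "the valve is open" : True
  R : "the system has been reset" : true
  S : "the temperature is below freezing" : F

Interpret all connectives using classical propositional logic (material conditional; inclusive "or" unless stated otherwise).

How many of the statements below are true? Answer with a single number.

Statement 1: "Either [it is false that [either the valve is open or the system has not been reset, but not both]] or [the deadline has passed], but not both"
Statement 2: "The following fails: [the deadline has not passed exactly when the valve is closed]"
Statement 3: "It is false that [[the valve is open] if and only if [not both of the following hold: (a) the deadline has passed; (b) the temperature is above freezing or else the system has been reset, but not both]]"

1

Statement 1: In symbols: ~(Q xor ~R) xor P

~R = ~T = F
Q xor ~R = T xor F = T
~(Q xor ~R) = ~T = F
~(Q xor ~R) xor P = F xor T = T
Thus Statement 1 is true.

Statement 2: This is ~(~P <-> ~Q).

~P = ~T = F
~Q = ~T = F
~P <-> ~Q = F <-> F = T
~(~P <-> ~Q) = ~T = F
So Statement 2 is false.

Statement 3: Formalization: ~(Q <-> (P nand (~S xor R)))

~S = ~F = T
~S xor R = T xor T = F
P nand (~S xor R) = T nand F = T
Q <-> (P nand (~S xor R)) = T <-> T = T
~(Q <-> (P nand (~S xor R))) = ~T = F
Thus Statement 3 is false.

Count: 1.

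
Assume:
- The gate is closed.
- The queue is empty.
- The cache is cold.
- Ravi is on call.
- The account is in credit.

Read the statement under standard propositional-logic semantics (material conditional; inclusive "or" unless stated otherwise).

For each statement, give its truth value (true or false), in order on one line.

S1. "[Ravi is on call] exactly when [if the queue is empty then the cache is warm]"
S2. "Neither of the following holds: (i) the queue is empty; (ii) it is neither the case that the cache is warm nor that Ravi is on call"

Let S = "Ravi is on call" (T), Q = "the queue is empty" (T), R = "the cache is warm" (F).

S1: Parsed as S ↔ (Q → R)

Q → R = T → F = F
S ↔ (Q → R) = T ↔ F = F
So S1 is false.

S2: Formalization: Q ↓ (R ↓ S)

R ↓ S = F ↓ T = F
Q ↓ (R ↓ S) = T ↓ F = F
Hence S2 is false.

S1 F / S2 F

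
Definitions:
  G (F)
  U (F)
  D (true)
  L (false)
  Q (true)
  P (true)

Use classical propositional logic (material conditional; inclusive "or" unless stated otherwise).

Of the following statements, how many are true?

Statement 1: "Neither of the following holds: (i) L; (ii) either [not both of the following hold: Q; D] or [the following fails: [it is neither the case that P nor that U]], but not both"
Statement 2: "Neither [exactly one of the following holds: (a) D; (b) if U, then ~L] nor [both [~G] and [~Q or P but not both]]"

Statement 1: Parsed as L nor ((Q nand D) xor ~(P nor U))

Q nand D = T nand T = F
P nor U = T nor F = F
~(P nor U) = ~F = T
(Q nand D) xor ~(P nor U) = F xor T = T
L nor ((Q nand D) xor ~(P nor U)) = F nor T = F
Thus Statement 1 is false.

Statement 2: In symbols: (D xor (U -> ~L)) nor (~G & (~Q xor P))

~L = ~F = T
U -> ~L = F -> T = T
D xor (U -> ~L) = T xor T = F
~G = ~F = T
~Q = ~T = F
~Q xor P = F xor T = T
~G & (~Q xor P) = T & T = T
(D xor (U -> ~L)) nor (~G & (~Q xor P)) = F nor T = F
So Statement 2 is false.

Count: 0.

0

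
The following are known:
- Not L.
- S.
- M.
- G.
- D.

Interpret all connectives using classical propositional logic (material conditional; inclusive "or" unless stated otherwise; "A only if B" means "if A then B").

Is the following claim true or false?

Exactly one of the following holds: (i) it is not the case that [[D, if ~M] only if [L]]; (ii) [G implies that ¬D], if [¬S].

False.

Formalization: ¬((¬M → D) → L) ⊕ (¬S → (G → ¬D))

¬M = ¬T = F
¬M → D = F → T = T
(¬M → D) → L = T → F = F
¬((¬M → D) → L) = ¬F = T
¬S = ¬T = F
¬D = ¬T = F
G → ¬D = T → F = F
¬S → (G → ¬D) = F → F = T
¬((¬M → D) → L) ⊕ (¬S → (G → ¬D)) = T ⊕ T = F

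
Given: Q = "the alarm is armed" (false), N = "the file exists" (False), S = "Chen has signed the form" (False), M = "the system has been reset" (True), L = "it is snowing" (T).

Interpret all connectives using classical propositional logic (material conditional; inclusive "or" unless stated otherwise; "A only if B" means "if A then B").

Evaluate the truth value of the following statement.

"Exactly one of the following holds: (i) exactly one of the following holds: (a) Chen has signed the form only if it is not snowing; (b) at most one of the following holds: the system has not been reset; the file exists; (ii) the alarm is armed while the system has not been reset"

In symbols: ((S -> ~L) xor (~M nand N)) xor (Q & ~M)

~L = ~T = F
S -> ~L = F -> F = T
~M = ~T = F
~M nand N = F nand F = T
(S -> ~L) xor (~M nand N) = T xor T = F
~M = ~T = F
Q & ~M = F & F = F
((S -> ~L) xor (~M nand N)) xor (Q & ~M) = F xor F = F

false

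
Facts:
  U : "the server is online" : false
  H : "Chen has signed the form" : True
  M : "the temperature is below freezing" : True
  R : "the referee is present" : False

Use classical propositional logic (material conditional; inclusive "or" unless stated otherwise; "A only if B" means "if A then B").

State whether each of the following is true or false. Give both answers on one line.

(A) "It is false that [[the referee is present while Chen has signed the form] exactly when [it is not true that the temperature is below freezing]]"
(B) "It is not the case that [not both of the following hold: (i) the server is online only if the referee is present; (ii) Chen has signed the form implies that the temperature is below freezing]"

(A) false, (B) true

(A): In symbols: ¬((R ∧ H) ↔ ¬M)

R ∧ H = F ∧ T = F
¬M = ¬T = F
(R ∧ H) ↔ ¬M = F ↔ F = T
¬((R ∧ H) ↔ ¬M) = ¬T = F
So (A) is false.

(B): In symbols: ¬((U → R) ↑ (H → M))

U → R = F → F = T
H → M = T → T = T
(U → R) ↑ (H → M) = T ↑ T = F
¬((U → R) ↑ (H → M)) = ¬F = T
Hence (B) is true.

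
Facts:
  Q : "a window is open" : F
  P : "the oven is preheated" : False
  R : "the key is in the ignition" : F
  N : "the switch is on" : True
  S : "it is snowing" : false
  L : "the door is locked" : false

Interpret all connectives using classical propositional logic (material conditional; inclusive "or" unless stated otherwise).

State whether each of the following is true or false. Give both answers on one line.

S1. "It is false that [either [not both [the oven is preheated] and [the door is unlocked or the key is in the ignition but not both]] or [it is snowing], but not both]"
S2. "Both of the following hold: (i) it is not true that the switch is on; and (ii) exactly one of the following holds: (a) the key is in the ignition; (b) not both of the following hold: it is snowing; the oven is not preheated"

S1: This is ~((P nand (~L xor R)) xor S).

~L = ~F = T
~L xor R = T xor F = T
P nand (~L xor R) = F nand T = T
(P nand (~L xor R)) xor S = T xor F = T
~((P nand (~L xor R)) xor S) = ~T = F
Hence S1 is false.

S2: In symbols: ~N & (R xor (S nand ~P))

~N = ~T = F
~P = ~F = T
S nand ~P = F nand T = T
R xor (S nand ~P) = F xor T = T
~N & (R xor (S nand ~P)) = F & T = F
Hence S2 is false.

S1 false; S2 false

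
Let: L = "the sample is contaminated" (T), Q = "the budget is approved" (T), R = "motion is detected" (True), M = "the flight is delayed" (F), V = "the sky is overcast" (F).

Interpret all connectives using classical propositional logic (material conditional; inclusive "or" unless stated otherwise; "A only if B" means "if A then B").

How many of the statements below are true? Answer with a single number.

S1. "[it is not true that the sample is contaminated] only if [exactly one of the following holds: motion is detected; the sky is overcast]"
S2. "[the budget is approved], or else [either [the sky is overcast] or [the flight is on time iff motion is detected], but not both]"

2

S1: In symbols: ~L -> (R xor V)

~L = ~T = F
R xor V = T xor F = T
~L -> (R xor V) = F -> T = T
So S1 is true.

S2: Formalization: Q | (V xor (~M <-> R))

~M = ~F = T
~M <-> R = T <-> T = T
V xor (~M <-> R) = F xor T = T
Q | (V xor (~M <-> R)) = T | T = T
Hence S2 is true.

2 of the 2 statements are true.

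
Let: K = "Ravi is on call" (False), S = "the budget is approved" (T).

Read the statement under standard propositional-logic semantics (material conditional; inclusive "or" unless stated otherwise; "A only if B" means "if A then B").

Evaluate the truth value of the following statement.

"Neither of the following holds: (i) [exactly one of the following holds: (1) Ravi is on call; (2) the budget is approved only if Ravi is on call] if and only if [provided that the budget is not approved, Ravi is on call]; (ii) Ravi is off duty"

False

Values: K=F, S=T.
This is ((K xor (S -> K)) <-> (~S -> K)) nor ~K.

S -> K = T -> F = F
K xor (S -> K) = F xor F = F
~S = ~T = F
~S -> K = F -> F = T
(K xor (S -> K)) <-> (~S -> K) = F <-> T = F
~K = ~F = T
((K xor (S -> K)) <-> (~S -> K)) nor ~K = F nor T = F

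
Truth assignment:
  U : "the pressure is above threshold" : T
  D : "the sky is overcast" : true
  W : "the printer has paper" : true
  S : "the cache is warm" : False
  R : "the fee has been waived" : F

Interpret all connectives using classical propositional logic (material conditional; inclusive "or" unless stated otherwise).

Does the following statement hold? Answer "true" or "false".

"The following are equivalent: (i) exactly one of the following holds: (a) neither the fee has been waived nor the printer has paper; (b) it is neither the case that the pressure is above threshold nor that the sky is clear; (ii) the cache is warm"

true

Parsed as ((R ↓ W) ⊕ (U ↓ ¬D)) ↔ S

R ↓ W = F ↓ T = F
¬D = ¬T = F
U ↓ ¬D = T ↓ F = F
(R ↓ W) ⊕ (U ↓ ¬D) = F ⊕ F = F
((R ↓ W) ⊕ (U ↓ ¬D)) ↔ S = F ↔ F = T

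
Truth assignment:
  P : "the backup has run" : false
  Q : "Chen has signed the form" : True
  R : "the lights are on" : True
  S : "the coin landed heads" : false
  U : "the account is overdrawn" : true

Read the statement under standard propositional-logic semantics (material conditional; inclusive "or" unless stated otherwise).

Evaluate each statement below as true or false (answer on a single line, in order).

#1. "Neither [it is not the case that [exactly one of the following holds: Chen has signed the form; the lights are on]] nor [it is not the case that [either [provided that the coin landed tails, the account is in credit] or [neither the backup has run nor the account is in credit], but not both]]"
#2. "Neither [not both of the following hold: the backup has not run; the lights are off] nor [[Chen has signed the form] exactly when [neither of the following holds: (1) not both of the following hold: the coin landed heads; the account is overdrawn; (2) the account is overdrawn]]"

#1 F, #2 F

#1: Parsed as ~(Q xor R) nor ~((~S -> ~U) xor (P nor ~U))

Q xor R = T xor T = F
~(Q xor R) = ~F = T
~S = ~F = T
~U = ~T = F
~S -> ~U = T -> F = F
~U = ~T = F
P nor ~U = F nor F = T
(~S -> ~U) xor (P nor ~U) = F xor T = T
~((~S -> ~U) xor (P nor ~U)) = ~T = F
~(Q xor R) nor ~((~S -> ~U) xor (P nor ~U)) = T nor F = F
Hence #1 is false.

#2: In symbols: (~P nand ~R) nor (Q <-> ((S nand U) nor U))

~P = ~F = T
~R = ~T = F
~P nand ~R = T nand F = T
S nand U = F nand T = T
(S nand U) nor U = T nor T = F
Q <-> ((S nand U) nor U) = T <-> F = F
(~P nand ~R) nor (Q <-> ((S nand U) nor U)) = T nor F = F
Hence #2 is false.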